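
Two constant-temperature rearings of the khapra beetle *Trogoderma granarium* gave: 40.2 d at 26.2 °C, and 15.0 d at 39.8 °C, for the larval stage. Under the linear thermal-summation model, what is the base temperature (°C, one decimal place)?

18.1 °C

Under the model K = D·(T − T_b), so D₁·(T₁ − T_b) = D₂·(T₂ − T_b).
40.2·(26.2 − T_b) = 15.0·(39.8 − T_b)
T_b = (40.2·26.2 − 15.0·39.8) / (40.2 − 15.0) = 456.24 / 25.2 = 18.105 °C ≈ 18.1 °C.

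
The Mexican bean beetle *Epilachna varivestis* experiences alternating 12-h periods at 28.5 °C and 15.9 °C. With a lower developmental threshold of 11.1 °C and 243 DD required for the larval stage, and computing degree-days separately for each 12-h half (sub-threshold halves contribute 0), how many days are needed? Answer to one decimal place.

21.9 days

Day half: max(0, 28.5 − 11.1) × 0.5 = 17.4 × 0.5 = 8.70 DD.
Night half: max(0, 15.9 − 11.1) × 0.5 = 4.8 × 0.5 = 2.40 DD.
Per 24 h: 11.10 DD/day.
Duration = 243 / 11.10 = 21.892 ≈ 21.9 days.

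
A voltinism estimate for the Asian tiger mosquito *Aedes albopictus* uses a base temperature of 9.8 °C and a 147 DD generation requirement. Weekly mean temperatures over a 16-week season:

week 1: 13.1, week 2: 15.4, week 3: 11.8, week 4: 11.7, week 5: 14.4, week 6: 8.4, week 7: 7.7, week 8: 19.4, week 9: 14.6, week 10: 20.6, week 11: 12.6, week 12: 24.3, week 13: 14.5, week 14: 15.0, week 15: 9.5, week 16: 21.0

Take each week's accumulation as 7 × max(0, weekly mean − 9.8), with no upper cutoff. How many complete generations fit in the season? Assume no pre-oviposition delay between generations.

Weekly DD (7 × max(0, T̄ − 9.8)): 23.1, 39.2, 14.0, 13.3, 32.2, 0.0, 0.0, 67.2, 33.6, 75.6, 19.6, 101.5, 32.9, 36.4, 0.0, 78.4.
Season total = 567.0 DD.
Complete generations = ⌊567.0 / 147⌋ = 3.

3 generations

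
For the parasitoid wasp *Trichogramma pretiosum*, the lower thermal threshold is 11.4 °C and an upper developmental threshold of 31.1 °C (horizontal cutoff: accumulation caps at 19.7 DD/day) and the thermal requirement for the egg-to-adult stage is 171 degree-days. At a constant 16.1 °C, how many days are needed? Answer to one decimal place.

36.4 days

Daily accumulation = 16.1 − 11.4 = 4.7 DD/day.
Duration = 171 / 4.7 = 36.383 ≈ 36.4 days.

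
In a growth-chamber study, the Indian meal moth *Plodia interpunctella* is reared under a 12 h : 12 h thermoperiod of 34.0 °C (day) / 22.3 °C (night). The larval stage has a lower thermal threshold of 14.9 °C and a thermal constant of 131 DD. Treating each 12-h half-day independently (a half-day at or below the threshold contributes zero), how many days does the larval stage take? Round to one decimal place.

9.9 days

Day half: max(0, 34.0 − 14.9) × 0.5 = 19.1 × 0.5 = 9.55 DD.
Night half: max(0, 22.3 − 14.9) × 0.5 = 7.4 × 0.5 = 3.70 DD.
Per 24 h: 13.25 DD/day.
Duration = 131 / 13.25 = 9.887 ≈ 9.9 days.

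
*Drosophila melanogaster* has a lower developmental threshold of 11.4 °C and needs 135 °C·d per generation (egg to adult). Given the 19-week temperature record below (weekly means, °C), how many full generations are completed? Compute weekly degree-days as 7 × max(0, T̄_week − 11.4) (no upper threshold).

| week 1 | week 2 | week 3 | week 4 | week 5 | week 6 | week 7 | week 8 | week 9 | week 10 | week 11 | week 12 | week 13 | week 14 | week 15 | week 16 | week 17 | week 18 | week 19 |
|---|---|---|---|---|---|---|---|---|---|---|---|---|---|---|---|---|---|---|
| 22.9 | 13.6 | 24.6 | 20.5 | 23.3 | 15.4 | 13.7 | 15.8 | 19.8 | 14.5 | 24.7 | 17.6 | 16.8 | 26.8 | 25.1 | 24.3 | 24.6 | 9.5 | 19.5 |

8 generations

Weekly DD (7 × max(0, T̄ − 11.4)): 80.5, 15.4, 92.4, 63.7, 83.3, 28.0, 16.1, 30.8, 58.8, 21.7, 93.1, 43.4, 37.8, 107.8, 95.9, 90.3, 92.4, 0.0, 56.7.
Season total = 1108.1 DD.
Complete generations = ⌊1108.1 / 135⌋ = 8.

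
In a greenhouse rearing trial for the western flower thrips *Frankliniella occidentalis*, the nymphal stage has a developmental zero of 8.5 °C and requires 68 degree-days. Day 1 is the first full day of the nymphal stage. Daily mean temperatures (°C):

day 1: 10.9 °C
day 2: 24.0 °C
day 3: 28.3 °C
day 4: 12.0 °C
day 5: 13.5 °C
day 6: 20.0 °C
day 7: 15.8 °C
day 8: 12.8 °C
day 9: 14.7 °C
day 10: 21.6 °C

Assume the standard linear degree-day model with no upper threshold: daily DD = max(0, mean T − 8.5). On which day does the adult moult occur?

Daily DD above 8.5 °C: 2.4, 15.5, 19.8, 3.5, 5.0, 11.5, 7.3, 4.3, 6.2, 13.1.
Cumulative: 2.4, 17.9, 37.7, 41.2, 46.2, 57.7, 65.0, 69.3, 75.5, 88.6.
The total first reaches 68 DD on day 8.

day 8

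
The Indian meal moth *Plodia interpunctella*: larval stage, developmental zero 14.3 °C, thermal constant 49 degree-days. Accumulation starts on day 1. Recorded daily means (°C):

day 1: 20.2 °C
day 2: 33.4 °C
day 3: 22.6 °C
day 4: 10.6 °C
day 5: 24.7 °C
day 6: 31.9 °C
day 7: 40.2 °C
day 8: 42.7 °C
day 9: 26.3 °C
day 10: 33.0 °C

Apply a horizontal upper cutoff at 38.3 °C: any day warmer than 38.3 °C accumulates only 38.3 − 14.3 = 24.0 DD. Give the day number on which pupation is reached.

day 6

Daily DD above 14.3 °C (capped at 24.0): 5.9, 19.1, 8.3, 0.0, 10.4, 17.6, 24.0, 24.0, 12.0, 18.7.
Cumulative: 5.9, 25.0, 33.3, 33.3, 43.7, 61.3, 85.3, 109.3, 121.3, 140.0.
The total first reaches 49 DD on day 6.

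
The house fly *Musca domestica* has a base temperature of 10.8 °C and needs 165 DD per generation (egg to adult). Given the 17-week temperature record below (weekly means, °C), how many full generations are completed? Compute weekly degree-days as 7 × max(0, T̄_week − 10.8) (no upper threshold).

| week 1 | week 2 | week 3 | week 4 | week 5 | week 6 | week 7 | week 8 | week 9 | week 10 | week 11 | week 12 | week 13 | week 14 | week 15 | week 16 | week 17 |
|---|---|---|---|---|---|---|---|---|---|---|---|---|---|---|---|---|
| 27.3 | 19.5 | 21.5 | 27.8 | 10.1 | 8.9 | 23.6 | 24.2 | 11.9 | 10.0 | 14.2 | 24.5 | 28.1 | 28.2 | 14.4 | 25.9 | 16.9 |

6 generations

Weekly DD (7 × max(0, T̄ − 10.8)): 115.5, 60.9, 74.9, 119.0, 0.0, 0.0, 89.6, 93.8, 7.7, 0.0, 23.8, 95.9, 121.1, 121.8, 25.2, 105.7, 42.7.
Season total = 1097.6 DD.
Complete generations = ⌊1097.6 / 165⌋ = 6.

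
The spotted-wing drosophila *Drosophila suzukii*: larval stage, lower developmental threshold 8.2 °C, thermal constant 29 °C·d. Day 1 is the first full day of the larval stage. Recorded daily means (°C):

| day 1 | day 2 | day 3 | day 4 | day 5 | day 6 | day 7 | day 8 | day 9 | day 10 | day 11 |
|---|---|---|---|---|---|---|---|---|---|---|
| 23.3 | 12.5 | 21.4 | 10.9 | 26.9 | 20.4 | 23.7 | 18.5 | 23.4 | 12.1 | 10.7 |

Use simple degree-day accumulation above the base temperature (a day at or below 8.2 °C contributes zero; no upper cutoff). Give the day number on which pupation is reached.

Daily DD above 8.2 °C: 15.1, 4.3, 13.2, 2.7, 18.7, 12.2, 15.5, 10.3, 15.2, 3.9, 2.5.
Cumulative: 15.1, 19.4, 32.6, 35.3, 54.0, 66.2, 81.7, 92.0, 107.2, 111.1, 113.6.
The total first reaches 29 DD on day 3.

day 3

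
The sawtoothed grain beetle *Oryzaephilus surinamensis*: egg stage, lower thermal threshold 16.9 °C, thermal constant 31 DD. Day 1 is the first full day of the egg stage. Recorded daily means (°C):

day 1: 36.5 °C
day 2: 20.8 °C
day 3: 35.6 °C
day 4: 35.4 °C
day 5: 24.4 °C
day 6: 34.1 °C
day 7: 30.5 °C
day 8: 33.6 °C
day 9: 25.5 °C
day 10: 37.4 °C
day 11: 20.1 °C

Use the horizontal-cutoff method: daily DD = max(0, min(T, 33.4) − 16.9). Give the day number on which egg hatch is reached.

day 3

Daily DD above 16.9 °C (capped at 16.5): 16.5, 3.9, 16.5, 16.5, 7.5, 16.5, 13.6, 16.5, 8.6, 16.5, 3.2.
Cumulative: 16.5, 20.4, 36.9, 53.4, 60.9, 77.4, 91.0, 107.5, 116.1, 132.6, 135.8.
The total first reaches 31 DD on day 3.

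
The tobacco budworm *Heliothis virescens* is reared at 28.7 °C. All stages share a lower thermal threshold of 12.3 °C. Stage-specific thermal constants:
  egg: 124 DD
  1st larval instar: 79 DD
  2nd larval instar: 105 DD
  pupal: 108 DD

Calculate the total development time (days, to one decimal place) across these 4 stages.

Daily accumulation at 28.7 °C = 28.7 − 12.3 = 16.4 DD/day.
Total K = 124 + 79 + 105 + 108 = 416 DD.
Total duration = 416 / 16.4 = 25.366 ≈ 25.4 days.

25.4 days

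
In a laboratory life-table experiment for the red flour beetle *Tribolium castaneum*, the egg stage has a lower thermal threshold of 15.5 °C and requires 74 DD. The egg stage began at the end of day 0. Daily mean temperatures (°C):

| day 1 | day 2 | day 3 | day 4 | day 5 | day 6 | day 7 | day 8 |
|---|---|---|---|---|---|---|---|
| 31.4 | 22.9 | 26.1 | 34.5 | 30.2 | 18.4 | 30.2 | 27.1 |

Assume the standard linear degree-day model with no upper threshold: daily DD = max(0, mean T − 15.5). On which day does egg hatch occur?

Daily DD above 15.5 °C: 15.9, 7.4, 10.6, 19.0, 14.7, 2.9, 14.7, 11.6.
Cumulative: 15.9, 23.3, 33.9, 52.9, 67.6, 70.5, 85.2, 96.8.
The total first reaches 74 DD on day 7.

day 7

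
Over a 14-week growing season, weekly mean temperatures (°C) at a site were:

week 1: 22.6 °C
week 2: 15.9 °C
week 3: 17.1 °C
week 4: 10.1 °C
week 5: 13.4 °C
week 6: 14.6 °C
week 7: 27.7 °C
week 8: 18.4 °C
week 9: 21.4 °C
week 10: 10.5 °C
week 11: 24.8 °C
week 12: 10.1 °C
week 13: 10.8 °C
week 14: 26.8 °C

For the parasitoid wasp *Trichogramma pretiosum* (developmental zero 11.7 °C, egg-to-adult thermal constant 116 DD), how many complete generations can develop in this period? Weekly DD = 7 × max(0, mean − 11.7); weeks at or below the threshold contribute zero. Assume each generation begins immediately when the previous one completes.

Weekly DD (7 × max(0, T̄ − 11.7)): 76.3, 29.4, 37.8, 0.0, 11.9, 20.3, 112.0, 46.9, 67.9, 0.0, 91.7, 0.0, 0.0, 105.7.
Season total = 599.9 DD.
Complete generations = ⌊599.9 / 116⌋ = 5.

5 generations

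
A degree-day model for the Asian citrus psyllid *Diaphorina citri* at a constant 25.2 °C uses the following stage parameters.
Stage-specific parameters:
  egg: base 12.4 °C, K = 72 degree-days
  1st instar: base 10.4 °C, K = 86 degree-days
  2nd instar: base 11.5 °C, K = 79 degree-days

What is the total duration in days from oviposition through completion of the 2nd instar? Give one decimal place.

egg: 72 / (25.2 − 12.4) = 72 / 12.8 = 5.625 d.
1st instar: 86 / (25.2 − 10.4) = 86 / 14.8 = 5.811 d.
2nd instar: 79 / (25.2 − 11.5) = 79 / 13.7 = 5.766 d.
Sum = 17.202 ≈ 17.2 days.

17.2 days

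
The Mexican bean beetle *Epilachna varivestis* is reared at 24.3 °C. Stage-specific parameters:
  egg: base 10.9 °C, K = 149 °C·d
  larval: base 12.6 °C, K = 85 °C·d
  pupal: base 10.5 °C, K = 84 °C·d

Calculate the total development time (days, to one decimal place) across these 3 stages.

egg: 149 / (24.3 − 10.9) = 149 / 13.4 = 11.119 d.
larval: 85 / (24.3 − 12.6) = 85 / 11.7 = 7.265 d.
pupal: 84 / (24.3 − 10.5) = 84 / 13.8 = 6.087 d.
Sum = 24.471 ≈ 24.5 days.

24.5 days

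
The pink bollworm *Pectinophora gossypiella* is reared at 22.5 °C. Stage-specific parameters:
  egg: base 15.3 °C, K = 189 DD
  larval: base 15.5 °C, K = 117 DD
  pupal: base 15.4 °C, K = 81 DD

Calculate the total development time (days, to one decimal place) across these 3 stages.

egg: 189 / (22.5 − 15.3) = 189 / 7.2 = 26.250 d.
larval: 117 / (22.5 − 15.5) = 117 / 7.0 = 16.714 d.
pupal: 81 / (22.5 − 15.4) = 81 / 7.1 = 11.408 d.
Sum = 54.373 ≈ 54.4 days.

54.4 days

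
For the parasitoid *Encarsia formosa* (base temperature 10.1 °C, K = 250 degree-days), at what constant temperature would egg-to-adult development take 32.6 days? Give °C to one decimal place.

17.8 °C

Required daily accumulation = 250 / 32.6 = 7.669 DD/day.
T = T_base + 7.669 = 10.1 + 7.669 = 17.769 ≈ 17.8 °C.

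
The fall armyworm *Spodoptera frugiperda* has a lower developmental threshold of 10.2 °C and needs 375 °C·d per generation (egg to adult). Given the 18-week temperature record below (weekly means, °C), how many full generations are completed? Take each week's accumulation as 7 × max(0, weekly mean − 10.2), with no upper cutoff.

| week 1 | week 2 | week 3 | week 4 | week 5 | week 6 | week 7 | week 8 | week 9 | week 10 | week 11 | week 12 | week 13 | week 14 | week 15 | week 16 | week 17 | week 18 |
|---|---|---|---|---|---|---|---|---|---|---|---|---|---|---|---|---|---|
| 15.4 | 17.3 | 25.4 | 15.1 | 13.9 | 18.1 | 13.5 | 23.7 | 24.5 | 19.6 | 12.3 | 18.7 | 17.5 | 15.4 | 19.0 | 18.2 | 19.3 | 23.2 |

2 generations

Weekly DD (7 × max(0, T̄ − 10.2)): 36.4, 49.7, 106.4, 34.3, 25.9, 55.3, 23.1, 94.5, 100.1, 65.8, 14.7, 59.5, 51.1, 36.4, 61.6, 56.0, 63.7, 91.0.
Season total = 1025.5 DD.
Complete generations = ⌊1025.5 / 375⌋ = 2.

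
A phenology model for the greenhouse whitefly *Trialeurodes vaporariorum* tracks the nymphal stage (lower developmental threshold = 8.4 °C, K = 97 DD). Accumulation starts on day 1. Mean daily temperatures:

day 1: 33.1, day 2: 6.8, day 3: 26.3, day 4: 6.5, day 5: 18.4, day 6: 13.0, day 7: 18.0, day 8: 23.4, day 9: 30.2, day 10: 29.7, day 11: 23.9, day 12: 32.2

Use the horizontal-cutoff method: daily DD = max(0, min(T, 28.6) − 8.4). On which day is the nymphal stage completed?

day 9

Daily DD above 8.4 °C (capped at 20.2): 20.2, 0.0, 17.9, 0.0, 10.0, 4.6, 9.6, 15.0, 20.2, 20.2, 15.5, 20.2.
Cumulative: 20.2, 20.2, 38.1, 38.1, 48.1, 52.7, 62.3, 77.3, 97.5, 117.7, 133.2, 153.4.
The total first reaches 97 DD on day 9.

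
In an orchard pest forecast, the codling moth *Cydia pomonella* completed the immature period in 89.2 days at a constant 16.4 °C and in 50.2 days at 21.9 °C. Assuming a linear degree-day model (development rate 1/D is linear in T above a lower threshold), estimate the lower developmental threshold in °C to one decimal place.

Equal thermal constants: D₁(T₁ − T_b) = D₂(T₂ − T_b).
89.2·(16.4 − T_b) = 50.2·(21.9 − T_b)
T_b = (89.2·16.4 − 50.2·21.9) / (89.2 − 50.2) = 363.50 / 39.0 = 9.321 °C ≈ 9.3 °C.

9.3 °C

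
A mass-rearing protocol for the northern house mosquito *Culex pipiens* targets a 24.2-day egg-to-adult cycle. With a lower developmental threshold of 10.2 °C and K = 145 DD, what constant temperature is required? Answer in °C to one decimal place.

Required daily accumulation = 145 / 24.2 = 5.992 DD/day.
T = T_base + 5.992 = 10.2 + 5.992 = 16.192 ≈ 16.2 °C.

16.2 °C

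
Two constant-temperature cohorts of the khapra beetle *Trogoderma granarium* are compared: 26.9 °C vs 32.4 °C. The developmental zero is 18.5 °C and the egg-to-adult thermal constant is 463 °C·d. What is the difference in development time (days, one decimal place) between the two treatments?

At 26.9 °C: 463 / (26.9 − 18.5) = 463 / 8.4 = 55.119 d.
At 32.4 °C: 463 / (32.4 − 18.5) = 463 / 13.9 = 33.309 d.
Difference = |55.119 − 33.309| = 21.810 ≈ 21.8 days.

21.8 days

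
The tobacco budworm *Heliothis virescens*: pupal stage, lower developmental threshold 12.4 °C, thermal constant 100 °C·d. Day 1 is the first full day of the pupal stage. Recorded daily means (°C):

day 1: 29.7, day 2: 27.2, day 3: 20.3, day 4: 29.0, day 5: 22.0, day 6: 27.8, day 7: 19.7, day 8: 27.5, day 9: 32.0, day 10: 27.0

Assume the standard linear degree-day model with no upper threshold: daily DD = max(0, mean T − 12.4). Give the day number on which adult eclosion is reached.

Daily DD above 12.4 °C: 17.3, 14.8, 7.9, 16.6, 9.6, 15.4, 7.3, 15.1, 19.6, 14.6.
Cumulative: 17.3, 32.1, 40.0, 56.6, 66.2, 81.6, 88.9, 104.0, 123.6, 138.2.
The total first reaches 100 DD on day 8.

day 8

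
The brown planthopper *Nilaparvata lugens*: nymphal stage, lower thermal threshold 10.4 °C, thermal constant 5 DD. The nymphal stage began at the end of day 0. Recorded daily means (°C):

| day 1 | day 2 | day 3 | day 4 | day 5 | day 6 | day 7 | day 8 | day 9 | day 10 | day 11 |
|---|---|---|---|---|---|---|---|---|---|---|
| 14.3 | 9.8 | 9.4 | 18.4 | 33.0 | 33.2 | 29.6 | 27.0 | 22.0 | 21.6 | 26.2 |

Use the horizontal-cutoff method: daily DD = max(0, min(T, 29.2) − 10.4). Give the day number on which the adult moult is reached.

day 4

Daily DD above 10.4 °C (capped at 18.8): 3.9, 0.0, 0.0, 8.0, 18.8, 18.8, 18.8, 16.6, 11.6, 11.2, 15.8.
Cumulative: 3.9, 3.9, 3.9, 11.9, 30.7, 49.5, 68.3, 84.9, 96.5, 107.7, 123.5.
The total first reaches 5 DD on day 4.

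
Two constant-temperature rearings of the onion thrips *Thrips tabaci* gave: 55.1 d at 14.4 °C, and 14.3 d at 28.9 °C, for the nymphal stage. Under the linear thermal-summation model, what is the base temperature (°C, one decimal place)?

9.3 °C

Linear rate model ⇒ the product D·(T − T_b) is constant across temperatures.
55.1·(14.4 − T_b) = 14.3·(28.9 − T_b)
T_b = (55.1·14.4 − 14.3·28.9) / (55.1 − 14.3) = 380.17 / 40.8 = 9.318 °C ≈ 9.3 °C.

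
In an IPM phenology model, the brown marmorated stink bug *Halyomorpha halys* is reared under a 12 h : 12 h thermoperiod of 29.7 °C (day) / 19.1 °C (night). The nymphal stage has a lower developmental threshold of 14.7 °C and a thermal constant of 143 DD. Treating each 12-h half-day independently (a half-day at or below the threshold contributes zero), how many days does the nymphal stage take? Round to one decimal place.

Day half: max(0, 29.7 − 14.7) × 0.5 = 15.0 × 0.5 = 7.50 DD.
Night half: max(0, 19.1 − 14.7) × 0.5 = 4.4 × 0.5 = 2.20 DD.
Per 24 h: 9.70 DD/day.
Duration = 143 / 9.70 = 14.742 ≈ 14.7 days.

14.7 days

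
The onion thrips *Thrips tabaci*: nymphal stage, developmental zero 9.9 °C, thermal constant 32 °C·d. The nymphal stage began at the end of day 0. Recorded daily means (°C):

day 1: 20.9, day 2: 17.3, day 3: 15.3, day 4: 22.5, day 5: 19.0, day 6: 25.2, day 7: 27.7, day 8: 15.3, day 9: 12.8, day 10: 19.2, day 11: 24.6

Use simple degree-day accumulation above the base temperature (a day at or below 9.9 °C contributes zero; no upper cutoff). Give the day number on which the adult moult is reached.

day 4

Daily DD above 9.9 °C: 11.0, 7.4, 5.4, 12.6, 9.1, 15.3, 17.8, 5.4, 2.9, 9.3, 14.7.
Cumulative: 11.0, 18.4, 23.8, 36.4, 45.5, 60.8, 78.6, 84.0, 86.9, 96.2, 110.9.
The total first reaches 32 DD on day 4.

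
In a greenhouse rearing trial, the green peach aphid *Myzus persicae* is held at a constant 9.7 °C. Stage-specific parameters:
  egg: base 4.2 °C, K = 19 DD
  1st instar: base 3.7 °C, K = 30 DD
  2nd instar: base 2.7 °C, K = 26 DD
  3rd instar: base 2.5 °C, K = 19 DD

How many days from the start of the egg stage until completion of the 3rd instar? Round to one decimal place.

14.8 days

egg: 19 / (9.7 − 4.2) = 19 / 5.5 = 3.455 d.
1st instar: 30 / (9.7 − 3.7) = 30 / 6.0 = 5.000 d.
2nd instar: 26 / (9.7 − 2.7) = 26 / 7.0 = 3.714 d.
3rd instar: 19 / (9.7 − 2.5) = 19 / 7.2 = 2.639 d.
Sum = 14.808 ≈ 14.8 days.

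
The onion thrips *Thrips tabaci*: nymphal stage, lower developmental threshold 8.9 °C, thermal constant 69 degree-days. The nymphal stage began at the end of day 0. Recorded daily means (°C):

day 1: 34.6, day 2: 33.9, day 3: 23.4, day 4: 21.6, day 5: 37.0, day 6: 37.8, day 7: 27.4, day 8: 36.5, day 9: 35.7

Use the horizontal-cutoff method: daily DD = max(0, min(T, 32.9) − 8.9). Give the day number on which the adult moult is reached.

Daily DD above 8.9 °C (capped at 24.0): 24.0, 24.0, 14.5, 12.7, 24.0, 24.0, 18.5, 24.0, 24.0.
Cumulative: 24.0, 48.0, 62.5, 75.2, 99.2, 123.2, 141.7, 165.7, 189.7.
The total first reaches 69 DD on day 4.

day 4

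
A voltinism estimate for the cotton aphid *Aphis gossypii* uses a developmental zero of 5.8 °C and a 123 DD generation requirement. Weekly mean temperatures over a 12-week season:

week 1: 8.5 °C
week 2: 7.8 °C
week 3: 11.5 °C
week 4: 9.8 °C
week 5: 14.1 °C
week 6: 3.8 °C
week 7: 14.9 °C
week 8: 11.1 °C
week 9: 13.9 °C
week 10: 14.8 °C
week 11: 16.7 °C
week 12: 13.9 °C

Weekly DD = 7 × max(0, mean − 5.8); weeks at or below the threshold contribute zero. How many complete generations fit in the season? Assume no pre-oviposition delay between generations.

4 generations

Weekly DD (7 × max(0, T̄ − 5.8)): 18.9, 14.0, 39.9, 28.0, 58.1, 0.0, 63.7, 37.1, 56.7, 63.0, 76.3, 56.7.
Season total = 512.4 DD.
Complete generations = ⌊512.4 / 123⌋ = 4.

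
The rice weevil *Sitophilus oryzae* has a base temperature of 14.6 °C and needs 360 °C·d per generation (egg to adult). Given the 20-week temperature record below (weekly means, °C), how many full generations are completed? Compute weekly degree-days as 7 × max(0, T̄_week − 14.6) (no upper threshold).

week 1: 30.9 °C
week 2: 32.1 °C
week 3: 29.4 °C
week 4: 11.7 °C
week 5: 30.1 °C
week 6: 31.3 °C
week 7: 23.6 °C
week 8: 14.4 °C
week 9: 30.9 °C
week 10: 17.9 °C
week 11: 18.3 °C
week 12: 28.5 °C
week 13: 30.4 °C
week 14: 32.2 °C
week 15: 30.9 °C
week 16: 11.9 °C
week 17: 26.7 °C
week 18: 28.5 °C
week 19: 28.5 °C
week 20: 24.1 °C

Weekly DD (7 × max(0, T̄ − 14.6)): 114.1, 122.5, 103.6, 0.0, 108.5, 116.9, 63.0, 0.0, 114.1, 23.1, 25.9, 97.3, 110.6, 123.2, 114.1, 0.0, 84.7, 97.3, 97.3, 66.5.
Season total = 1582.7 DD.
Complete generations = ⌊1582.7 / 360⌋ = 4.

4 generations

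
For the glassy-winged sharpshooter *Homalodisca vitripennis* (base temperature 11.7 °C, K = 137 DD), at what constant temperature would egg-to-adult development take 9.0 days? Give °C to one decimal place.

Required daily accumulation = 137 / 9.0 = 15.222 DD/day.
T = T_base + 15.222 = 11.7 + 15.222 = 26.922 ≈ 26.9 °C.

26.9 °C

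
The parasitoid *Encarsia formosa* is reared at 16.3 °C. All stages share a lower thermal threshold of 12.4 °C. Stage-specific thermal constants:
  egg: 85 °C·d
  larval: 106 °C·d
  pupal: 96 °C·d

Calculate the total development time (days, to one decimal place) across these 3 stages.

Daily accumulation at 16.3 °C = 16.3 − 12.4 = 3.9 DD/day.
Total K = 85 + 106 + 96 = 287 DD.
Total duration = 287 / 3.9 = 73.590 ≈ 73.6 days.

73.6 days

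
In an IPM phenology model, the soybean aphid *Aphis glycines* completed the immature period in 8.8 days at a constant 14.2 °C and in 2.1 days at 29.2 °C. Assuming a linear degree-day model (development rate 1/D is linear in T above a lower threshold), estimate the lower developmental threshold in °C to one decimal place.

Linear rate model ⇒ the product D·(T − T_b) is constant across temperatures.
8.8·(14.2 − T_b) = 2.1·(29.2 − T_b)
T_b = (8.8·14.2 − 2.1·29.2) / (8.8 − 2.1) = 63.64 / 6.7 = 9.499 °C ≈ 9.5 °C.

9.5 °C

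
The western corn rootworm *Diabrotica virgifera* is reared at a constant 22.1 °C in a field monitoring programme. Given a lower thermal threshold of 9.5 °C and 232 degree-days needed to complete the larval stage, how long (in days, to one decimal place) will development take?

Daily accumulation = 22.1 − 9.5 = 12.6 DD/day.
Duration = 232 / 12.6 = 18.413 ≈ 18.4 days.

18.4 days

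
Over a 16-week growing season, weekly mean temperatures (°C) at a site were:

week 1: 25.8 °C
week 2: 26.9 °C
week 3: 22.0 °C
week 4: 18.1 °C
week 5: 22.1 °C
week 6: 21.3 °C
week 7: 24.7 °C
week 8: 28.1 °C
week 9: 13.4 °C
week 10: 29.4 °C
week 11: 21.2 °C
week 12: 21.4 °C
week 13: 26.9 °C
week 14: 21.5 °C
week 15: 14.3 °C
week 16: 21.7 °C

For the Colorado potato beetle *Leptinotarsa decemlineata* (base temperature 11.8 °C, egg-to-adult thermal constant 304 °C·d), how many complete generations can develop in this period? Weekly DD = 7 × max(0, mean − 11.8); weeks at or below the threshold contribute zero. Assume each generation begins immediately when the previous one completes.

3 generations

Weekly DD (7 × max(0, T̄ − 11.8)): 98.0, 105.7, 71.4, 44.1, 72.1, 66.5, 90.3, 114.1, 11.2, 123.2, 65.8, 67.2, 105.7, 67.9, 17.5, 69.3.
Season total = 1190.0 DD.
Complete generations = ⌊1190.0 / 304⌋ = 3.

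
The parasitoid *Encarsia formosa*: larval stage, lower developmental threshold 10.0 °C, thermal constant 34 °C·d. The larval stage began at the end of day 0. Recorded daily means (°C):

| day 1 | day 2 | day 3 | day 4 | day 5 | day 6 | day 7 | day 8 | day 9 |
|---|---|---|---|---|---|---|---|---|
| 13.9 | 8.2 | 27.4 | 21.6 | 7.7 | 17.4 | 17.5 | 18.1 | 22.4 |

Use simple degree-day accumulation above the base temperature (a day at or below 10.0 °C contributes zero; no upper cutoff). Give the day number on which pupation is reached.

day 6

Daily DD above 10.0 °C: 3.9, 0.0, 17.4, 11.6, 0.0, 7.4, 7.5, 8.1, 12.4.
Cumulative: 3.9, 3.9, 21.3, 32.9, 32.9, 40.3, 47.8, 55.9, 68.3.
The total first reaches 34 DD on day 6.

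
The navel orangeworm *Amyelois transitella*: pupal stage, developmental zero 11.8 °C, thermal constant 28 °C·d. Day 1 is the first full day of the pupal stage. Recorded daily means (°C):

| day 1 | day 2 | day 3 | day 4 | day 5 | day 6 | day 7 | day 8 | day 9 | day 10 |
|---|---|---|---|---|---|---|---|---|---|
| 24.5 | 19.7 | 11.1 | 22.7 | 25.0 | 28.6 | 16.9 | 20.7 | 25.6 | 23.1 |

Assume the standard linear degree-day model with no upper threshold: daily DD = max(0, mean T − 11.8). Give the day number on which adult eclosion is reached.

day 4

Daily DD above 11.8 °C: 12.7, 7.9, 0.0, 10.9, 13.2, 16.8, 5.1, 8.9, 13.8, 11.3.
Cumulative: 12.7, 20.6, 20.6, 31.5, 44.7, 61.5, 66.6, 75.5, 89.3, 100.6.
The total first reaches 28 DD on day 4.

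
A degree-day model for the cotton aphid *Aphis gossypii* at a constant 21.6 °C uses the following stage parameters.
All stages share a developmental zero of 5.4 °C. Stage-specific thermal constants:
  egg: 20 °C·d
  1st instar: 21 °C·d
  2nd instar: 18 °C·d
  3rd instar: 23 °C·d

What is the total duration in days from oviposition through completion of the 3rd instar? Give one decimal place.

5.1 days

Daily accumulation at 21.6 °C = 21.6 − 5.4 = 16.2 DD/day.
Total K = 20 + 21 + 18 + 23 = 82 DD.
Total duration = 82 / 16.2 = 5.062 ≈ 5.1 days.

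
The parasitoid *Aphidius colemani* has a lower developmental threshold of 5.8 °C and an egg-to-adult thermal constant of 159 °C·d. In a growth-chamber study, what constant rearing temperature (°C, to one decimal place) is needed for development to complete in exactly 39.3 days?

Required daily accumulation = 159 / 39.3 = 4.046 DD/day.
T = T_base + 4.046 = 5.8 + 4.046 = 9.846 ≈ 9.8 °C.

9.8 °C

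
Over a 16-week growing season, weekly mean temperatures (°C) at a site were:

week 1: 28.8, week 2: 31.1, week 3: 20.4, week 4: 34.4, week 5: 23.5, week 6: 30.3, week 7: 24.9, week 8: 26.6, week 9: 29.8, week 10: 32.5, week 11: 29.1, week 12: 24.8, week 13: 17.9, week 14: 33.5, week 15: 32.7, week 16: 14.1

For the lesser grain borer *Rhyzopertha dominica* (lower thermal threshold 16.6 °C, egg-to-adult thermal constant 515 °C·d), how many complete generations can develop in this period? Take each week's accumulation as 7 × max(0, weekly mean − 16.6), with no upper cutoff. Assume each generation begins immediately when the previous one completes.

2 generations

Weekly DD (7 × max(0, T̄ − 16.6)): 85.4, 101.5, 26.6, 124.6, 48.3, 95.9, 58.1, 70.0, 92.4, 111.3, 87.5, 57.4, 9.1, 118.3, 112.7, 0.0.
Season total = 1199.1 DD.
Complete generations = ⌊1199.1 / 515⌋ = 2.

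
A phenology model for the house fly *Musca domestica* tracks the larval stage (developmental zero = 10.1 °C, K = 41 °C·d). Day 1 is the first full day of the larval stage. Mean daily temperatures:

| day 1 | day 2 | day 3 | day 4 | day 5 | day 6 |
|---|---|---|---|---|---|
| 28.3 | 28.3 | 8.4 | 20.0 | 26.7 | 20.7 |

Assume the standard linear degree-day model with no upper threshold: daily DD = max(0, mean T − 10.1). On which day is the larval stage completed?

day 4

Daily DD above 10.1 °C: 18.2, 18.2, 0.0, 9.9, 16.6, 10.6.
Cumulative: 18.2, 36.4, 36.4, 46.3, 62.9, 73.5.
The total first reaches 41 DD on day 4.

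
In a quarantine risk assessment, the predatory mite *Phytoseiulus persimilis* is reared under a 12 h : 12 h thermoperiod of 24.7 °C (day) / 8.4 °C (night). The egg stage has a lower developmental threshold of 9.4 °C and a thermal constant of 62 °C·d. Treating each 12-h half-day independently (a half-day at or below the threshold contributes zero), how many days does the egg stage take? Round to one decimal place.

8.1 days

Day half: max(0, 24.7 − 9.4) × 0.5 = 15.3 × 0.5 = 7.65 DD.
Night half: max(0, 8.4 − 9.4) × 0.5 = 0.0 × 0.5 = 0.00 DD.
Per 24 h: 7.65 DD/day.
Duration = 62 / 7.65 = 8.105 ≈ 8.1 days.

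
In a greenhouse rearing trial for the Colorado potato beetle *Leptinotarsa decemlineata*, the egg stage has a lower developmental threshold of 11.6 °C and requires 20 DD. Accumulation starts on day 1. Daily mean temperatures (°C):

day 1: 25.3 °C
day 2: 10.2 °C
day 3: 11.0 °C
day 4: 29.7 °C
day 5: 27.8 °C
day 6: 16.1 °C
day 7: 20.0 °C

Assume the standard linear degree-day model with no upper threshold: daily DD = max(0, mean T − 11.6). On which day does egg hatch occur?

day 4

Daily DD above 11.6 °C: 13.7, 0.0, 0.0, 18.1, 16.2, 4.5, 8.4.
Cumulative: 13.7, 13.7, 13.7, 31.8, 48.0, 52.5, 60.9.
The total first reaches 20 DD on day 4.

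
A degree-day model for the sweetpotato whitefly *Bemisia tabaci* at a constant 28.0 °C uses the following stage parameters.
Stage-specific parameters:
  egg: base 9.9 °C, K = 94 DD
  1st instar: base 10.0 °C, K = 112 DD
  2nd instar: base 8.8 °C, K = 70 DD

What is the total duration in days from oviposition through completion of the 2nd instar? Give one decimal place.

15.1 days

egg: 94 / (28.0 − 9.9) = 94 / 18.1 = 5.193 d.
1st instar: 112 / (28.0 − 10.0) = 112 / 18.0 = 6.222 d.
2nd instar: 70 / (28.0 − 8.8) = 70 / 19.2 = 3.646 d.
Sum = 15.061 ≈ 15.1 days.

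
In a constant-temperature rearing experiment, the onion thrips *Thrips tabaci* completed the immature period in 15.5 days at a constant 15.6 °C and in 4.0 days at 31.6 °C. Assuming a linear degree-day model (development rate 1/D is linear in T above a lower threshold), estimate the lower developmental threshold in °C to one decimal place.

10.0 °C

Under the model K = D·(T − T_b), so D₁·(T₁ − T_b) = D₂·(T₂ − T_b).
15.5·(15.6 − T_b) = 4.0·(31.6 − T_b)
T_b = (15.5·15.6 − 4.0·31.6) / (15.5 − 4.0) = 115.40 / 11.5 = 10.035 °C ≈ 10.0 °C.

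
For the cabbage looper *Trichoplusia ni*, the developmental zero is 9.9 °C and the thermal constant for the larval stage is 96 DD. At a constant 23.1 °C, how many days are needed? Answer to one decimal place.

7.3 days

Daily accumulation = 23.1 − 9.9 = 13.2 DD/day.
Duration = 96 / 13.2 = 7.273 ≈ 7.3 days.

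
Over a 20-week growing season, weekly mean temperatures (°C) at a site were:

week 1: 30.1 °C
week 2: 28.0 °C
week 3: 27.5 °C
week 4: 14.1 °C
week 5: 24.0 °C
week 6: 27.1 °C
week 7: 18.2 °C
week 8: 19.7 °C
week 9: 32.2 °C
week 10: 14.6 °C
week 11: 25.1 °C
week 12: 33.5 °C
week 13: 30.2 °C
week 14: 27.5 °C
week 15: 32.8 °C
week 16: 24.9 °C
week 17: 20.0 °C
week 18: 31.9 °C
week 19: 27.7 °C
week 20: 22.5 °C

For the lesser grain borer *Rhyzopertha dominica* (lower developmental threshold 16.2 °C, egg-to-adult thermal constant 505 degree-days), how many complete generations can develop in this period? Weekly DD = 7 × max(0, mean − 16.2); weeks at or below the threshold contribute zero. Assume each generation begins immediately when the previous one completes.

2 generations

Weekly DD (7 × max(0, T̄ − 16.2)): 97.3, 82.6, 79.1, 0.0, 54.6, 76.3, 14.0, 24.5, 112.0, 0.0, 62.3, 121.1, 98.0, 79.1, 116.2, 60.9, 26.6, 109.9, 80.5, 44.1.
Season total = 1339.1 DD.
Complete generations = ⌊1339.1 / 505⌋ = 2.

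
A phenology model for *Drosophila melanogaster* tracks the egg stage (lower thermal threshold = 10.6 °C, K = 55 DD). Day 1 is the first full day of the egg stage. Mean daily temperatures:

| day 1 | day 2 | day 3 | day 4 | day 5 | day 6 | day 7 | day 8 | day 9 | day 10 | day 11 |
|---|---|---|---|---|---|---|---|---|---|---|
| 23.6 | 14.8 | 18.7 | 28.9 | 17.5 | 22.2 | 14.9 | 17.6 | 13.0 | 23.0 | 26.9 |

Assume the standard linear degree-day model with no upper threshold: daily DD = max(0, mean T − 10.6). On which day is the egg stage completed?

day 6

Daily DD above 10.6 °C: 13.0, 4.2, 8.1, 18.3, 6.9, 11.6, 4.3, 7.0, 2.4, 12.4, 16.3.
Cumulative: 13.0, 17.2, 25.3, 43.6, 50.5, 62.1, 66.4, 73.4, 75.8, 88.2, 104.5.
The total first reaches 55 DD on day 6.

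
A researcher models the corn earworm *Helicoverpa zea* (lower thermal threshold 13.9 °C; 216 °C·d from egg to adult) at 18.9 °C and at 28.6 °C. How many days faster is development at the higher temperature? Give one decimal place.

At 18.9 °C: 216 / (18.9 − 13.9) = 216 / 5.0 = 43.200 d.
At 28.6 °C: 216 / (28.6 − 13.9) = 216 / 14.7 = 14.694 d.
Difference = |43.200 − 14.694| = 28.506 ≈ 28.5 days.

28.5 days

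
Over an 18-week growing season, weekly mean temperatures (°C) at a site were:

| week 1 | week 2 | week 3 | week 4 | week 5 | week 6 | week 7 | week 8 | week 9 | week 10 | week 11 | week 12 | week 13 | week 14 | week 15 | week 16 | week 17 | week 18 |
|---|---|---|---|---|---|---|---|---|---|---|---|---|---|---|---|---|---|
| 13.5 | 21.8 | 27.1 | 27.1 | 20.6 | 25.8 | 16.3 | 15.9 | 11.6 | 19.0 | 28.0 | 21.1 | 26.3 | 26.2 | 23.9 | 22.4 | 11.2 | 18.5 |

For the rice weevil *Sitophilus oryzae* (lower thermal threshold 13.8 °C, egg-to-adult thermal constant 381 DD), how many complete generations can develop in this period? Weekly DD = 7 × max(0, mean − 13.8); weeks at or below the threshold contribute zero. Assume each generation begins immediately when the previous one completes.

Weekly DD (7 × max(0, T̄ − 13.8)): 0.0, 56.0, 93.1, 93.1, 47.6, 84.0, 17.5, 14.7, 0.0, 36.4, 99.4, 51.1, 87.5, 86.8, 70.7, 60.2, 0.0, 32.9.
Season total = 931.0 DD.
Complete generations = ⌊931.0 / 381⌋ = 2.

2 generations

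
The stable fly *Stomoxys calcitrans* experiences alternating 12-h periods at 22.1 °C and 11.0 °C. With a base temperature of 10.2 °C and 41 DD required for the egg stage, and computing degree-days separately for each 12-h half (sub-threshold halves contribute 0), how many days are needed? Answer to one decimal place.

6.5 days

Day half: max(0, 22.1 − 10.2) × 0.5 = 11.9 × 0.5 = 5.95 DD.
Night half: max(0, 11.0 − 10.2) × 0.5 = 0.8 × 0.5 = 0.40 DD.
Per 24 h: 6.35 DD/day.
Duration = 41 / 6.35 = 6.457 ≈ 6.5 days.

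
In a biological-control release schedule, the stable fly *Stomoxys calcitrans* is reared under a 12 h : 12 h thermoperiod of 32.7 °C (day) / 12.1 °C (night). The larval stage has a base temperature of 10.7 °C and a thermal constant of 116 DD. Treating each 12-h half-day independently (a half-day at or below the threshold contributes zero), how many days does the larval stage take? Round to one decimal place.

Day half: max(0, 32.7 − 10.7) × 0.5 = 22.0 × 0.5 = 11.00 DD.
Night half: max(0, 12.1 − 10.7) × 0.5 = 1.4 × 0.5 = 0.70 DD.
Per 24 h: 11.70 DD/day.
Duration = 116 / 11.70 = 9.915 ≈ 9.9 days.

9.9 days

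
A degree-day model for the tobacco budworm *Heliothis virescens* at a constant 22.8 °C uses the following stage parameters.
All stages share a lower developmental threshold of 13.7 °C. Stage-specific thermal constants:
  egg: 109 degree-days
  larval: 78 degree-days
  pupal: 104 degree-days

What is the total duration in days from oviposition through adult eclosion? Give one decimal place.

32.0 days

Daily accumulation at 22.8 °C = 22.8 − 13.7 = 9.1 DD/day.
Total K = 109 + 78 + 104 = 291 DD.
Total duration = 291 / 9.1 = 31.978 ≈ 32.0 days.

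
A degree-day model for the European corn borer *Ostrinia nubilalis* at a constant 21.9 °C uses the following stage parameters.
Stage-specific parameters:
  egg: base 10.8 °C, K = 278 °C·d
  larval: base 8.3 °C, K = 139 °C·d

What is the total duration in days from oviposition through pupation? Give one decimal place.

35.3 days

egg: 278 / (21.9 − 10.8) = 278 / 11.1 = 25.045 d.
larval: 139 / (21.9 − 8.3) = 139 / 13.6 = 10.221 d.
Sum = 35.266 ≈ 35.3 days.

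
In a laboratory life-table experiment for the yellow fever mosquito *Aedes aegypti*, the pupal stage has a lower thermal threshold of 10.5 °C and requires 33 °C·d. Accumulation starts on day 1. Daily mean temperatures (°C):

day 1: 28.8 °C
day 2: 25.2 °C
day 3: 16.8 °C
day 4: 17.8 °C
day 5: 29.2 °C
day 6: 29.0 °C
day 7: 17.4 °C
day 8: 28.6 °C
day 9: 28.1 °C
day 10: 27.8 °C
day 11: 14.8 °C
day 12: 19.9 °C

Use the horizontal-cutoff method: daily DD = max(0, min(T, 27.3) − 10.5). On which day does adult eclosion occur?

day 3

Daily DD above 10.5 °C (capped at 16.8): 16.8, 14.7, 6.3, 7.3, 16.8, 16.8, 6.9, 16.8, 16.8, 16.8, 4.3, 9.4.
Cumulative: 16.8, 31.5, 37.8, 45.1, 61.9, 78.7, 85.6, 102.4, 119.2, 136.0, 140.3, 149.7.
The total first reaches 33 DD on day 3.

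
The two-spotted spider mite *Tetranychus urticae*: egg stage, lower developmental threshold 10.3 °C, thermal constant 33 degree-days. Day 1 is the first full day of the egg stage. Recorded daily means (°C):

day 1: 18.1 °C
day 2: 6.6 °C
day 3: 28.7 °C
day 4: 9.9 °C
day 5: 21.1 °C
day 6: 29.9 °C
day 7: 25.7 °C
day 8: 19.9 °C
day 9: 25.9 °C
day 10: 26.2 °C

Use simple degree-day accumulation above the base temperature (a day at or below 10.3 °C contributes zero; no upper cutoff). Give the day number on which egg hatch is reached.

Daily DD above 10.3 °C: 7.8, 0.0, 18.4, 0.0, 10.8, 19.6, 15.4, 9.6, 15.6, 15.9.
Cumulative: 7.8, 7.8, 26.2, 26.2, 37.0, 56.6, 72.0, 81.6, 97.2, 113.1.
The total first reaches 33 DD on day 5.

day 5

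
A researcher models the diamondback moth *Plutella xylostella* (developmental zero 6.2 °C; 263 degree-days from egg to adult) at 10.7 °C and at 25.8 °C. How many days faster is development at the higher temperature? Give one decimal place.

At 10.7 °C: 263 / (10.7 − 6.2) = 263 / 4.5 = 58.444 d.
At 25.8 °C: 263 / (25.8 − 6.2) = 263 / 19.6 = 13.418 d.
Difference = |58.444 − 13.418| = 45.026 ≈ 45.0 days.

45.0 days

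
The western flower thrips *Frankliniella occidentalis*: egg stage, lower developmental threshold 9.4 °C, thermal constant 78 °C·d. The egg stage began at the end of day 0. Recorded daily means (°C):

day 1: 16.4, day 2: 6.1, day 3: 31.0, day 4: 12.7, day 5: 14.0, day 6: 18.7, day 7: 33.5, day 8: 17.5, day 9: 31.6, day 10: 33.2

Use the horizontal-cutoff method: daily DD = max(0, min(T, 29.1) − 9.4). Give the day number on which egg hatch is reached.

day 9

Daily DD above 9.4 °C (capped at 19.7): 7.0, 0.0, 19.7, 3.3, 4.6, 9.3, 19.7, 8.1, 19.7, 19.7.
Cumulative: 7.0, 7.0, 26.7, 30.0, 34.6, 43.9, 63.6, 71.7, 91.4, 111.1.
The total first reaches 78 DD on day 9.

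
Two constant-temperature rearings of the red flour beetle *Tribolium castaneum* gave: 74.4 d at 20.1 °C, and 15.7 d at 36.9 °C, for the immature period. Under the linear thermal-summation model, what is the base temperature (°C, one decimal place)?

15.6 °C

Under the model K = D·(T − T_b), so D₁·(T₁ − T_b) = D₂·(T₂ − T_b).
74.4·(20.1 − T_b) = 15.7·(36.9 − T_b)
T_b = (74.4·20.1 − 15.7·36.9) / (74.4 − 15.7) = 916.11 / 58.7 = 15.607 °C ≈ 15.6 °C.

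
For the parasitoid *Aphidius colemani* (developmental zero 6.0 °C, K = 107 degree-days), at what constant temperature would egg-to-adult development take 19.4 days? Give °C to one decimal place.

11.5 °C

Required daily accumulation = 107 / 19.4 = 5.515 DD/day.
T = T_base + 5.515 = 6.0 + 5.515 = 11.515 ≈ 11.5 °C.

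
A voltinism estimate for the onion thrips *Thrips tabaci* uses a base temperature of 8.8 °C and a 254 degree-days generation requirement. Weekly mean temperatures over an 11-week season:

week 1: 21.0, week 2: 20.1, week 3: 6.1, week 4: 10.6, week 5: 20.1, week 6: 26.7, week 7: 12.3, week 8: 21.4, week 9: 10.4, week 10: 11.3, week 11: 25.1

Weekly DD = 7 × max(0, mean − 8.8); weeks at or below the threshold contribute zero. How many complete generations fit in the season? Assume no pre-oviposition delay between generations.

Weekly DD (7 × max(0, T̄ − 8.8)): 85.4, 79.1, 0.0, 12.6, 79.1, 125.3, 24.5, 88.2, 11.2, 17.5, 114.1.
Season total = 637.0 DD.
Complete generations = ⌊637.0 / 254⌋ = 2.

2 generations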